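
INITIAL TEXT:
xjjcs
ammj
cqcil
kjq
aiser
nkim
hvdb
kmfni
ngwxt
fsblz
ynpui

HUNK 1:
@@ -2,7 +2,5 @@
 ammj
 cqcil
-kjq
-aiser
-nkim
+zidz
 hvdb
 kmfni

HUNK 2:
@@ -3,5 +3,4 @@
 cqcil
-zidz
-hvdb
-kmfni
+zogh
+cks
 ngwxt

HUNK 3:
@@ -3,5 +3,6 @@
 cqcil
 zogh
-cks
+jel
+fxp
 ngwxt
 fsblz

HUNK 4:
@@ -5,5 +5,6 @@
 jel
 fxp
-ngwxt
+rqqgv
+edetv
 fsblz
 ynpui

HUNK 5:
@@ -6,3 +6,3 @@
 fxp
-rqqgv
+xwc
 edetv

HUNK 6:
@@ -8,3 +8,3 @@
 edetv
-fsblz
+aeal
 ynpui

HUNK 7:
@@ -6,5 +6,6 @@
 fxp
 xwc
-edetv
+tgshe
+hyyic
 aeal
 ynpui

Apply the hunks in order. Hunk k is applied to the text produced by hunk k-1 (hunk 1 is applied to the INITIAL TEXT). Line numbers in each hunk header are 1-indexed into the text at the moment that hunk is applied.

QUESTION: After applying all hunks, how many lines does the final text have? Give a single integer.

Answer: 11

Derivation:
Hunk 1: at line 2 remove [kjq,aiser,nkim] add [zidz] -> 9 lines: xjjcs ammj cqcil zidz hvdb kmfni ngwxt fsblz ynpui
Hunk 2: at line 3 remove [zidz,hvdb,kmfni] add [zogh,cks] -> 8 lines: xjjcs ammj cqcil zogh cks ngwxt fsblz ynpui
Hunk 3: at line 3 remove [cks] add [jel,fxp] -> 9 lines: xjjcs ammj cqcil zogh jel fxp ngwxt fsblz ynpui
Hunk 4: at line 5 remove [ngwxt] add [rqqgv,edetv] -> 10 lines: xjjcs ammj cqcil zogh jel fxp rqqgv edetv fsblz ynpui
Hunk 5: at line 6 remove [rqqgv] add [xwc] -> 10 lines: xjjcs ammj cqcil zogh jel fxp xwc edetv fsblz ynpui
Hunk 6: at line 8 remove [fsblz] add [aeal] -> 10 lines: xjjcs ammj cqcil zogh jel fxp xwc edetv aeal ynpui
Hunk 7: at line 6 remove [edetv] add [tgshe,hyyic] -> 11 lines: xjjcs ammj cqcil zogh jel fxp xwc tgshe hyyic aeal ynpui
Final line count: 11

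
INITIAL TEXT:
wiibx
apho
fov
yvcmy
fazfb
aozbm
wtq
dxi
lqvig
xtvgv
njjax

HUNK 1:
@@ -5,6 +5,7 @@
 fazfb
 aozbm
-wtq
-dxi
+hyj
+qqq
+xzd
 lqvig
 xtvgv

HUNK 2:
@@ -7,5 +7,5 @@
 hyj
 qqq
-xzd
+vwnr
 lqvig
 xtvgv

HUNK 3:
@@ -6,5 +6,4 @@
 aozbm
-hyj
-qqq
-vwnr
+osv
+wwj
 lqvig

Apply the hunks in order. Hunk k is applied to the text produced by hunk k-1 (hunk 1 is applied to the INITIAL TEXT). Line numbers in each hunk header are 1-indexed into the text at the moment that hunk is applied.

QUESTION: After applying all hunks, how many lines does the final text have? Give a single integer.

Answer: 11

Derivation:
Hunk 1: at line 5 remove [wtq,dxi] add [hyj,qqq,xzd] -> 12 lines: wiibx apho fov yvcmy fazfb aozbm hyj qqq xzd lqvig xtvgv njjax
Hunk 2: at line 7 remove [xzd] add [vwnr] -> 12 lines: wiibx apho fov yvcmy fazfb aozbm hyj qqq vwnr lqvig xtvgv njjax
Hunk 3: at line 6 remove [hyj,qqq,vwnr] add [osv,wwj] -> 11 lines: wiibx apho fov yvcmy fazfb aozbm osv wwj lqvig xtvgv njjax
Final line count: 11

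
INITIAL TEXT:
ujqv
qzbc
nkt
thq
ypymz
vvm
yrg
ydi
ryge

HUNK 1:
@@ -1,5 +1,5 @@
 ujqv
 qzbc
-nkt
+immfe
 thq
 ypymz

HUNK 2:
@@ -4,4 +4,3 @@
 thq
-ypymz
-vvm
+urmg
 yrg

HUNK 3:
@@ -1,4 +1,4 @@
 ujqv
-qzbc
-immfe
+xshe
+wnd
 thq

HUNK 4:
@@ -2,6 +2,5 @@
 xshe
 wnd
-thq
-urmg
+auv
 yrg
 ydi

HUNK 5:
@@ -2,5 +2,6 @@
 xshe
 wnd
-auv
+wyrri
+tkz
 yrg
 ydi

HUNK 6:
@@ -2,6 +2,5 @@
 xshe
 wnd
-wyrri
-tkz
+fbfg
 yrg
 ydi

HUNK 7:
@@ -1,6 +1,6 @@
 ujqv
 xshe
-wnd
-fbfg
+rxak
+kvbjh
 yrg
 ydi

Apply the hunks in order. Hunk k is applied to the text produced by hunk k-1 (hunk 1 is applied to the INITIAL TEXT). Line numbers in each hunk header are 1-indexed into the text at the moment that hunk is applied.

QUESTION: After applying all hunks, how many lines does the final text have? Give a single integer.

Answer: 7

Derivation:
Hunk 1: at line 1 remove [nkt] add [immfe] -> 9 lines: ujqv qzbc immfe thq ypymz vvm yrg ydi ryge
Hunk 2: at line 4 remove [ypymz,vvm] add [urmg] -> 8 lines: ujqv qzbc immfe thq urmg yrg ydi ryge
Hunk 3: at line 1 remove [qzbc,immfe] add [xshe,wnd] -> 8 lines: ujqv xshe wnd thq urmg yrg ydi ryge
Hunk 4: at line 2 remove [thq,urmg] add [auv] -> 7 lines: ujqv xshe wnd auv yrg ydi ryge
Hunk 5: at line 2 remove [auv] add [wyrri,tkz] -> 8 lines: ujqv xshe wnd wyrri tkz yrg ydi ryge
Hunk 6: at line 2 remove [wyrri,tkz] add [fbfg] -> 7 lines: ujqv xshe wnd fbfg yrg ydi ryge
Hunk 7: at line 1 remove [wnd,fbfg] add [rxak,kvbjh] -> 7 lines: ujqv xshe rxak kvbjh yrg ydi ryge
Final line count: 7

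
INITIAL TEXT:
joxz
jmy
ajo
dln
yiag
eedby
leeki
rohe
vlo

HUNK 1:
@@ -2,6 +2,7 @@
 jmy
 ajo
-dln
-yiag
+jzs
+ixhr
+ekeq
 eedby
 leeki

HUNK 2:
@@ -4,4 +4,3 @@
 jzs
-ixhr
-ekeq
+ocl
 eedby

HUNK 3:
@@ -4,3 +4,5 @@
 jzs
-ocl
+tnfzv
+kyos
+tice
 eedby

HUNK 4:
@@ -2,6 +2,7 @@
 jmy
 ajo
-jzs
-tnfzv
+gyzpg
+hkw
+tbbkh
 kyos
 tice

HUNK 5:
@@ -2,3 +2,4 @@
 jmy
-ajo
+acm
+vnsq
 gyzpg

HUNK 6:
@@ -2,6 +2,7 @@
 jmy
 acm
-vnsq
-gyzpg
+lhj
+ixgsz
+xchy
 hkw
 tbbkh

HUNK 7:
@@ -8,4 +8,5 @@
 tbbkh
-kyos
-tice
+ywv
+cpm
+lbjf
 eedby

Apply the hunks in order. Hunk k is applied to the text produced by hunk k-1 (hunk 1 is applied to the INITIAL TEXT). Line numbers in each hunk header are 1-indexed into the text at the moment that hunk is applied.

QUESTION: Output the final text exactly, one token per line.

Answer: joxz
jmy
acm
lhj
ixgsz
xchy
hkw
tbbkh
ywv
cpm
lbjf
eedby
leeki
rohe
vlo

Derivation:
Hunk 1: at line 2 remove [dln,yiag] add [jzs,ixhr,ekeq] -> 10 lines: joxz jmy ajo jzs ixhr ekeq eedby leeki rohe vlo
Hunk 2: at line 4 remove [ixhr,ekeq] add [ocl] -> 9 lines: joxz jmy ajo jzs ocl eedby leeki rohe vlo
Hunk 3: at line 4 remove [ocl] add [tnfzv,kyos,tice] -> 11 lines: joxz jmy ajo jzs tnfzv kyos tice eedby leeki rohe vlo
Hunk 4: at line 2 remove [jzs,tnfzv] add [gyzpg,hkw,tbbkh] -> 12 lines: joxz jmy ajo gyzpg hkw tbbkh kyos tice eedby leeki rohe vlo
Hunk 5: at line 2 remove [ajo] add [acm,vnsq] -> 13 lines: joxz jmy acm vnsq gyzpg hkw tbbkh kyos tice eedby leeki rohe vlo
Hunk 6: at line 2 remove [vnsq,gyzpg] add [lhj,ixgsz,xchy] -> 14 lines: joxz jmy acm lhj ixgsz xchy hkw tbbkh kyos tice eedby leeki rohe vlo
Hunk 7: at line 8 remove [kyos,tice] add [ywv,cpm,lbjf] -> 15 lines: joxz jmy acm lhj ixgsz xchy hkw tbbkh ywv cpm lbjf eedby leeki rohe vlo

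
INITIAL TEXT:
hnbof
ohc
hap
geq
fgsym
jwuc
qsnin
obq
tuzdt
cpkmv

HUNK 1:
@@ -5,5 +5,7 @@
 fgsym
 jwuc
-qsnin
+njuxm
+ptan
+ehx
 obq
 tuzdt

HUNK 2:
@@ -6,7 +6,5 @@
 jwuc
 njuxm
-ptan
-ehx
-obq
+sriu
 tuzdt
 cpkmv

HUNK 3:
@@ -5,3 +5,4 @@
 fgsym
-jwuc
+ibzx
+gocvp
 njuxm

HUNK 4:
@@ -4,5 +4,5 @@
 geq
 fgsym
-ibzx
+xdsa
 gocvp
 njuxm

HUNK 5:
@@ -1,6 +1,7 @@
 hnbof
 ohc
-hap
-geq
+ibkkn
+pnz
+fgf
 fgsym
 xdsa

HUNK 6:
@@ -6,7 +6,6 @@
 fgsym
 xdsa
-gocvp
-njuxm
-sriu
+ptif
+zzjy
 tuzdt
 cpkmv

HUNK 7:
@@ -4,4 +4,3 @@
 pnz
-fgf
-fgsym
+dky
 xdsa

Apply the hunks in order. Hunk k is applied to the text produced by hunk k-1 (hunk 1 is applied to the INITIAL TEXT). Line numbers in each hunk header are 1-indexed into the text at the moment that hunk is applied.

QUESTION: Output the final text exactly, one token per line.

Answer: hnbof
ohc
ibkkn
pnz
dky
xdsa
ptif
zzjy
tuzdt
cpkmv

Derivation:
Hunk 1: at line 5 remove [qsnin] add [njuxm,ptan,ehx] -> 12 lines: hnbof ohc hap geq fgsym jwuc njuxm ptan ehx obq tuzdt cpkmv
Hunk 2: at line 6 remove [ptan,ehx,obq] add [sriu] -> 10 lines: hnbof ohc hap geq fgsym jwuc njuxm sriu tuzdt cpkmv
Hunk 3: at line 5 remove [jwuc] add [ibzx,gocvp] -> 11 lines: hnbof ohc hap geq fgsym ibzx gocvp njuxm sriu tuzdt cpkmv
Hunk 4: at line 4 remove [ibzx] add [xdsa] -> 11 lines: hnbof ohc hap geq fgsym xdsa gocvp njuxm sriu tuzdt cpkmv
Hunk 5: at line 1 remove [hap,geq] add [ibkkn,pnz,fgf] -> 12 lines: hnbof ohc ibkkn pnz fgf fgsym xdsa gocvp njuxm sriu tuzdt cpkmv
Hunk 6: at line 6 remove [gocvp,njuxm,sriu] add [ptif,zzjy] -> 11 lines: hnbof ohc ibkkn pnz fgf fgsym xdsa ptif zzjy tuzdt cpkmv
Hunk 7: at line 4 remove [fgf,fgsym] add [dky] -> 10 lines: hnbof ohc ibkkn pnz dky xdsa ptif zzjy tuzdt cpkmv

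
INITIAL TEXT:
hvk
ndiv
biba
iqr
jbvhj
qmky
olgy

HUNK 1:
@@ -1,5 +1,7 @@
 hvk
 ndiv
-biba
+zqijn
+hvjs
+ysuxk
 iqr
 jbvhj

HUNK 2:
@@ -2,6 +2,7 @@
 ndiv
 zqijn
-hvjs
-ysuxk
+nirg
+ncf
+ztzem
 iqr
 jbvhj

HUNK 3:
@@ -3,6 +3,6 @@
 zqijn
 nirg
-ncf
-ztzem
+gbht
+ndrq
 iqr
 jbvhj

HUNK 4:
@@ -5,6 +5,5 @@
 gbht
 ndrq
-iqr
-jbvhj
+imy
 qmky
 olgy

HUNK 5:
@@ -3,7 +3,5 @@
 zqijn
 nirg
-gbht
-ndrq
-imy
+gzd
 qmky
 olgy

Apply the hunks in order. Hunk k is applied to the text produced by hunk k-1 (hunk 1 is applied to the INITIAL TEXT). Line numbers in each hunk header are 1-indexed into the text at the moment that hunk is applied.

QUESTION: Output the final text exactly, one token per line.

Hunk 1: at line 1 remove [biba] add [zqijn,hvjs,ysuxk] -> 9 lines: hvk ndiv zqijn hvjs ysuxk iqr jbvhj qmky olgy
Hunk 2: at line 2 remove [hvjs,ysuxk] add [nirg,ncf,ztzem] -> 10 lines: hvk ndiv zqijn nirg ncf ztzem iqr jbvhj qmky olgy
Hunk 3: at line 3 remove [ncf,ztzem] add [gbht,ndrq] -> 10 lines: hvk ndiv zqijn nirg gbht ndrq iqr jbvhj qmky olgy
Hunk 4: at line 5 remove [iqr,jbvhj] add [imy] -> 9 lines: hvk ndiv zqijn nirg gbht ndrq imy qmky olgy
Hunk 5: at line 3 remove [gbht,ndrq,imy] add [gzd] -> 7 lines: hvk ndiv zqijn nirg gzd qmky olgy

Answer: hvk
ndiv
zqijn
nirg
gzd
qmky
olgy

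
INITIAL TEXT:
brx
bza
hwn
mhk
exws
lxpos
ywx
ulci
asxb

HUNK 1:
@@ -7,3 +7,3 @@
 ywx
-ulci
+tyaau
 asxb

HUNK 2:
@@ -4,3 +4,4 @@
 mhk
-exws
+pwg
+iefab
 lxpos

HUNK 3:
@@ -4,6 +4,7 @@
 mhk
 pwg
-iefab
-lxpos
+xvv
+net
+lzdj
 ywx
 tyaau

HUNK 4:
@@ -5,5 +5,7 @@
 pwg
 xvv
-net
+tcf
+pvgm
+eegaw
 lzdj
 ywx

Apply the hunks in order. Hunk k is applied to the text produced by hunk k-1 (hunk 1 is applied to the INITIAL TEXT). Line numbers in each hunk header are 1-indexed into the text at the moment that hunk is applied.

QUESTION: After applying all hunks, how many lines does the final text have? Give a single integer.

Answer: 13

Derivation:
Hunk 1: at line 7 remove [ulci] add [tyaau] -> 9 lines: brx bza hwn mhk exws lxpos ywx tyaau asxb
Hunk 2: at line 4 remove [exws] add [pwg,iefab] -> 10 lines: brx bza hwn mhk pwg iefab lxpos ywx tyaau asxb
Hunk 3: at line 4 remove [iefab,lxpos] add [xvv,net,lzdj] -> 11 lines: brx bza hwn mhk pwg xvv net lzdj ywx tyaau asxb
Hunk 4: at line 5 remove [net] add [tcf,pvgm,eegaw] -> 13 lines: brx bza hwn mhk pwg xvv tcf pvgm eegaw lzdj ywx tyaau asxb
Final line count: 13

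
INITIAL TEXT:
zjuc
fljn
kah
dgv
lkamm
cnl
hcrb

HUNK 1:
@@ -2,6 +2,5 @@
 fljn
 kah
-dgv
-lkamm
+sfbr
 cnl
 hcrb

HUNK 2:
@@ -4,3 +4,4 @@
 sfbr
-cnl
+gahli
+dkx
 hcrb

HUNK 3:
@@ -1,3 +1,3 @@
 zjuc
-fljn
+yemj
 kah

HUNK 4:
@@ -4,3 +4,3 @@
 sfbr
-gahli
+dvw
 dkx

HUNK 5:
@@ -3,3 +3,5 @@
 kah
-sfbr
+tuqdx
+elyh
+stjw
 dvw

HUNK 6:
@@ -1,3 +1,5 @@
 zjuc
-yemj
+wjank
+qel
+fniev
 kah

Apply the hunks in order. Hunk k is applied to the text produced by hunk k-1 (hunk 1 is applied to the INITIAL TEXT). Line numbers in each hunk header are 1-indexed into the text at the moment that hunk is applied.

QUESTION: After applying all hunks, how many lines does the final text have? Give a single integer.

Hunk 1: at line 2 remove [dgv,lkamm] add [sfbr] -> 6 lines: zjuc fljn kah sfbr cnl hcrb
Hunk 2: at line 4 remove [cnl] add [gahli,dkx] -> 7 lines: zjuc fljn kah sfbr gahli dkx hcrb
Hunk 3: at line 1 remove [fljn] add [yemj] -> 7 lines: zjuc yemj kah sfbr gahli dkx hcrb
Hunk 4: at line 4 remove [gahli] add [dvw] -> 7 lines: zjuc yemj kah sfbr dvw dkx hcrb
Hunk 5: at line 3 remove [sfbr] add [tuqdx,elyh,stjw] -> 9 lines: zjuc yemj kah tuqdx elyh stjw dvw dkx hcrb
Hunk 6: at line 1 remove [yemj] add [wjank,qel,fniev] -> 11 lines: zjuc wjank qel fniev kah tuqdx elyh stjw dvw dkx hcrb
Final line count: 11

Answer: 11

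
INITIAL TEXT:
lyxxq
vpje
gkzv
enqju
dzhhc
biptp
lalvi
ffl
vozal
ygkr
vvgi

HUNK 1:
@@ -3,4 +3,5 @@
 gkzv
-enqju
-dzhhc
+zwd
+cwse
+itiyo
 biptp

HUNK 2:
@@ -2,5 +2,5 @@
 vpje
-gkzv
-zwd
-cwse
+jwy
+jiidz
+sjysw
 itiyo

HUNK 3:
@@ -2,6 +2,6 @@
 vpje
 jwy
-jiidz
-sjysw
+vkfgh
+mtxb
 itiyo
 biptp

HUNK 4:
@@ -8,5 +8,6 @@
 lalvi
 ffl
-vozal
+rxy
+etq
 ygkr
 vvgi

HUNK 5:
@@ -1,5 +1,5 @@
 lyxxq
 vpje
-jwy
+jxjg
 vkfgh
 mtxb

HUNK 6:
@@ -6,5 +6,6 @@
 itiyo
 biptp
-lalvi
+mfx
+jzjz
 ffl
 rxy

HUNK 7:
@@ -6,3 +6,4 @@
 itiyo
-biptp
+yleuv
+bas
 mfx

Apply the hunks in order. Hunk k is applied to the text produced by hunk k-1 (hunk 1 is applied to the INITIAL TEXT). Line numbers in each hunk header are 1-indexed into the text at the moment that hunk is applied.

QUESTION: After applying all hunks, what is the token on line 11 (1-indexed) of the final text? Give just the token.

Answer: ffl

Derivation:
Hunk 1: at line 3 remove [enqju,dzhhc] add [zwd,cwse,itiyo] -> 12 lines: lyxxq vpje gkzv zwd cwse itiyo biptp lalvi ffl vozal ygkr vvgi
Hunk 2: at line 2 remove [gkzv,zwd,cwse] add [jwy,jiidz,sjysw] -> 12 lines: lyxxq vpje jwy jiidz sjysw itiyo biptp lalvi ffl vozal ygkr vvgi
Hunk 3: at line 2 remove [jiidz,sjysw] add [vkfgh,mtxb] -> 12 lines: lyxxq vpje jwy vkfgh mtxb itiyo biptp lalvi ffl vozal ygkr vvgi
Hunk 4: at line 8 remove [vozal] add [rxy,etq] -> 13 lines: lyxxq vpje jwy vkfgh mtxb itiyo biptp lalvi ffl rxy etq ygkr vvgi
Hunk 5: at line 1 remove [jwy] add [jxjg] -> 13 lines: lyxxq vpje jxjg vkfgh mtxb itiyo biptp lalvi ffl rxy etq ygkr vvgi
Hunk 6: at line 6 remove [lalvi] add [mfx,jzjz] -> 14 lines: lyxxq vpje jxjg vkfgh mtxb itiyo biptp mfx jzjz ffl rxy etq ygkr vvgi
Hunk 7: at line 6 remove [biptp] add [yleuv,bas] -> 15 lines: lyxxq vpje jxjg vkfgh mtxb itiyo yleuv bas mfx jzjz ffl rxy etq ygkr vvgi
Final line 11: ffl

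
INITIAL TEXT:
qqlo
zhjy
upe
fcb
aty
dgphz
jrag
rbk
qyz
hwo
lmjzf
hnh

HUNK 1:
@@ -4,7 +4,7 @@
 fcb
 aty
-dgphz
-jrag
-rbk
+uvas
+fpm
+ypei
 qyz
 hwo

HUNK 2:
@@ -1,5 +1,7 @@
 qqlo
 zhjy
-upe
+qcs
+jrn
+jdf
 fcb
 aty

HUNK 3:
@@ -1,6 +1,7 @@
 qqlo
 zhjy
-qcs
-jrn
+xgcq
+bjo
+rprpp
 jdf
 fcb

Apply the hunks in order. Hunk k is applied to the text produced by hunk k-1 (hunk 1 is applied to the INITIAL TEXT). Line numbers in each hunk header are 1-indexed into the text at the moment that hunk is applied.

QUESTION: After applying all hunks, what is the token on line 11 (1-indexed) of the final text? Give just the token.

Hunk 1: at line 4 remove [dgphz,jrag,rbk] add [uvas,fpm,ypei] -> 12 lines: qqlo zhjy upe fcb aty uvas fpm ypei qyz hwo lmjzf hnh
Hunk 2: at line 1 remove [upe] add [qcs,jrn,jdf] -> 14 lines: qqlo zhjy qcs jrn jdf fcb aty uvas fpm ypei qyz hwo lmjzf hnh
Hunk 3: at line 1 remove [qcs,jrn] add [xgcq,bjo,rprpp] -> 15 lines: qqlo zhjy xgcq bjo rprpp jdf fcb aty uvas fpm ypei qyz hwo lmjzf hnh
Final line 11: ypei

Answer: ypei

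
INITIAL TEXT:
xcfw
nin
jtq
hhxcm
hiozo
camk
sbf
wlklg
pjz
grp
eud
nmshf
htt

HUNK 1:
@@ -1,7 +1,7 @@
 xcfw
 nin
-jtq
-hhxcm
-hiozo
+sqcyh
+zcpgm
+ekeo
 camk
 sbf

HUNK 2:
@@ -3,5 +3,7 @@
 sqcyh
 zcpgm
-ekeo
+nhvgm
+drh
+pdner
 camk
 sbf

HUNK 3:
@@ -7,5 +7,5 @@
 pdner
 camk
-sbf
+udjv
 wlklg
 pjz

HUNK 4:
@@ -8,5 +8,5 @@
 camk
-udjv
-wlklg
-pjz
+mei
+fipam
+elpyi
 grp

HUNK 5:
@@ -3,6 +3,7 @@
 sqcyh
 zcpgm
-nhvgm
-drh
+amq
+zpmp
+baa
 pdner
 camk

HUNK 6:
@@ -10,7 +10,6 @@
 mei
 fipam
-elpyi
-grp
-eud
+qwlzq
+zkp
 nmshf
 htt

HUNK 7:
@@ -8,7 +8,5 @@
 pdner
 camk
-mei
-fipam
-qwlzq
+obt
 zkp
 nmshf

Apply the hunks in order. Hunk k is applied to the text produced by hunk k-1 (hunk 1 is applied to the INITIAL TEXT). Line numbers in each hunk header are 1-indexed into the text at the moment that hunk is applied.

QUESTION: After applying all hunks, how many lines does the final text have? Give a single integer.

Hunk 1: at line 1 remove [jtq,hhxcm,hiozo] add [sqcyh,zcpgm,ekeo] -> 13 lines: xcfw nin sqcyh zcpgm ekeo camk sbf wlklg pjz grp eud nmshf htt
Hunk 2: at line 3 remove [ekeo] add [nhvgm,drh,pdner] -> 15 lines: xcfw nin sqcyh zcpgm nhvgm drh pdner camk sbf wlklg pjz grp eud nmshf htt
Hunk 3: at line 7 remove [sbf] add [udjv] -> 15 lines: xcfw nin sqcyh zcpgm nhvgm drh pdner camk udjv wlklg pjz grp eud nmshf htt
Hunk 4: at line 8 remove [udjv,wlklg,pjz] add [mei,fipam,elpyi] -> 15 lines: xcfw nin sqcyh zcpgm nhvgm drh pdner camk mei fipam elpyi grp eud nmshf htt
Hunk 5: at line 3 remove [nhvgm,drh] add [amq,zpmp,baa] -> 16 lines: xcfw nin sqcyh zcpgm amq zpmp baa pdner camk mei fipam elpyi grp eud nmshf htt
Hunk 6: at line 10 remove [elpyi,grp,eud] add [qwlzq,zkp] -> 15 lines: xcfw nin sqcyh zcpgm amq zpmp baa pdner camk mei fipam qwlzq zkp nmshf htt
Hunk 7: at line 8 remove [mei,fipam,qwlzq] add [obt] -> 13 lines: xcfw nin sqcyh zcpgm amq zpmp baa pdner camk obt zkp nmshf htt
Final line count: 13

Answer: 13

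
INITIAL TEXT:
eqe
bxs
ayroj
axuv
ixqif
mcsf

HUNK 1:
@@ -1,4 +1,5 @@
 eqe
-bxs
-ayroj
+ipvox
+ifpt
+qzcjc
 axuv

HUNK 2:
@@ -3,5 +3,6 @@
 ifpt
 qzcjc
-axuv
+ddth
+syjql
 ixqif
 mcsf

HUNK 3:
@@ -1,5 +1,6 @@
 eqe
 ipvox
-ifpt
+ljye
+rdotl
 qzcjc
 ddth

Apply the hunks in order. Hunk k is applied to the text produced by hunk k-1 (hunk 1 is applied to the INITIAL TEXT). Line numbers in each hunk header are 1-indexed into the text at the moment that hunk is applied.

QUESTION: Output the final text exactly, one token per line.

Hunk 1: at line 1 remove [bxs,ayroj] add [ipvox,ifpt,qzcjc] -> 7 lines: eqe ipvox ifpt qzcjc axuv ixqif mcsf
Hunk 2: at line 3 remove [axuv] add [ddth,syjql] -> 8 lines: eqe ipvox ifpt qzcjc ddth syjql ixqif mcsf
Hunk 3: at line 1 remove [ifpt] add [ljye,rdotl] -> 9 lines: eqe ipvox ljye rdotl qzcjc ddth syjql ixqif mcsf

Answer: eqe
ipvox
ljye
rdotl
qzcjc
ddth
syjql
ixqif
mcsf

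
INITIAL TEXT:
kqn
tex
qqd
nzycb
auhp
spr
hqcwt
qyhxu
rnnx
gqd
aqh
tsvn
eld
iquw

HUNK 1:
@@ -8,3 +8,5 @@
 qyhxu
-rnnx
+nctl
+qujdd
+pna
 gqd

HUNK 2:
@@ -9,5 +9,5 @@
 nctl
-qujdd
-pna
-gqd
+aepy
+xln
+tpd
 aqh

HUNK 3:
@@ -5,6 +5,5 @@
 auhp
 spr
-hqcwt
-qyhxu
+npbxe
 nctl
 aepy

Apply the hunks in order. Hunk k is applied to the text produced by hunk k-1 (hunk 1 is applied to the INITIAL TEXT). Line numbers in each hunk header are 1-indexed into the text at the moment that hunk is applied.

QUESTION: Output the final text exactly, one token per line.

Answer: kqn
tex
qqd
nzycb
auhp
spr
npbxe
nctl
aepy
xln
tpd
aqh
tsvn
eld
iquw

Derivation:
Hunk 1: at line 8 remove [rnnx] add [nctl,qujdd,pna] -> 16 lines: kqn tex qqd nzycb auhp spr hqcwt qyhxu nctl qujdd pna gqd aqh tsvn eld iquw
Hunk 2: at line 9 remove [qujdd,pna,gqd] add [aepy,xln,tpd] -> 16 lines: kqn tex qqd nzycb auhp spr hqcwt qyhxu nctl aepy xln tpd aqh tsvn eld iquw
Hunk 3: at line 5 remove [hqcwt,qyhxu] add [npbxe] -> 15 lines: kqn tex qqd nzycb auhp spr npbxe nctl aepy xln tpd aqh tsvn eld iquw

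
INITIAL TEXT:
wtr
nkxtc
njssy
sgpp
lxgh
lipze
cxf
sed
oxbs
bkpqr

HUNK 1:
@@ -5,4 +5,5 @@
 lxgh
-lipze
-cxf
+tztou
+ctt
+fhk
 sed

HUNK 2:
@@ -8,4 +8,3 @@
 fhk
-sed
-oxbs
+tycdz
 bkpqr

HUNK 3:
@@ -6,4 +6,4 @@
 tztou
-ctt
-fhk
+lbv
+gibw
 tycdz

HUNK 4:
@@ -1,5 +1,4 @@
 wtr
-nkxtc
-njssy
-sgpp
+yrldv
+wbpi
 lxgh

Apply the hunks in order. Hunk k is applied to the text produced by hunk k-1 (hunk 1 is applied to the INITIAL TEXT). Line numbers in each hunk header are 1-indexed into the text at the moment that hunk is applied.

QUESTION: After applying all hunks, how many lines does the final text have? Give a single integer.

Hunk 1: at line 5 remove [lipze,cxf] add [tztou,ctt,fhk] -> 11 lines: wtr nkxtc njssy sgpp lxgh tztou ctt fhk sed oxbs bkpqr
Hunk 2: at line 8 remove [sed,oxbs] add [tycdz] -> 10 lines: wtr nkxtc njssy sgpp lxgh tztou ctt fhk tycdz bkpqr
Hunk 3: at line 6 remove [ctt,fhk] add [lbv,gibw] -> 10 lines: wtr nkxtc njssy sgpp lxgh tztou lbv gibw tycdz bkpqr
Hunk 4: at line 1 remove [nkxtc,njssy,sgpp] add [yrldv,wbpi] -> 9 lines: wtr yrldv wbpi lxgh tztou lbv gibw tycdz bkpqr
Final line count: 9

Answer: 9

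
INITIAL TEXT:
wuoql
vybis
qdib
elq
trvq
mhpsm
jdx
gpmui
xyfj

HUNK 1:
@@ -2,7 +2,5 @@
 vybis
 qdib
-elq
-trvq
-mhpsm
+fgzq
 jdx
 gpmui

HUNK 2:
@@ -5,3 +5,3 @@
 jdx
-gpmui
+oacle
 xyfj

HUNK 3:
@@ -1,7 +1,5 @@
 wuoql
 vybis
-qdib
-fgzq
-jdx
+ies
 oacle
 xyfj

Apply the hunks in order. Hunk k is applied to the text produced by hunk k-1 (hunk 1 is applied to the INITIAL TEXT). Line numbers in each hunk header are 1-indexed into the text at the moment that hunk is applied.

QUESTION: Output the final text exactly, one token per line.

Hunk 1: at line 2 remove [elq,trvq,mhpsm] add [fgzq] -> 7 lines: wuoql vybis qdib fgzq jdx gpmui xyfj
Hunk 2: at line 5 remove [gpmui] add [oacle] -> 7 lines: wuoql vybis qdib fgzq jdx oacle xyfj
Hunk 3: at line 1 remove [qdib,fgzq,jdx] add [ies] -> 5 lines: wuoql vybis ies oacle xyfj

Answer: wuoql
vybis
ies
oacle
xyfj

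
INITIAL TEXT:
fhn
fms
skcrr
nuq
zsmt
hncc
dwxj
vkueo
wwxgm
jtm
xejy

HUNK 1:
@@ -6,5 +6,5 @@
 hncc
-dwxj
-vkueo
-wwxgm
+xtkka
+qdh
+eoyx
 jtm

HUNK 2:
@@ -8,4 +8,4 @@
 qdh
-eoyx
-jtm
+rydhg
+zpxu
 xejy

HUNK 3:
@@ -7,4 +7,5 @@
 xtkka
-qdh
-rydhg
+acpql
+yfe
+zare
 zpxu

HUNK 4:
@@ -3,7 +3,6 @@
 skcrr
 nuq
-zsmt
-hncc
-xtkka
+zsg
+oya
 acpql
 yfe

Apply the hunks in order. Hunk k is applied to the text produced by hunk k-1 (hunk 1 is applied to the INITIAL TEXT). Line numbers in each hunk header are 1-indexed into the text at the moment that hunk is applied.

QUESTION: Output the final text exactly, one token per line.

Answer: fhn
fms
skcrr
nuq
zsg
oya
acpql
yfe
zare
zpxu
xejy

Derivation:
Hunk 1: at line 6 remove [dwxj,vkueo,wwxgm] add [xtkka,qdh,eoyx] -> 11 lines: fhn fms skcrr nuq zsmt hncc xtkka qdh eoyx jtm xejy
Hunk 2: at line 8 remove [eoyx,jtm] add [rydhg,zpxu] -> 11 lines: fhn fms skcrr nuq zsmt hncc xtkka qdh rydhg zpxu xejy
Hunk 3: at line 7 remove [qdh,rydhg] add [acpql,yfe,zare] -> 12 lines: fhn fms skcrr nuq zsmt hncc xtkka acpql yfe zare zpxu xejy
Hunk 4: at line 3 remove [zsmt,hncc,xtkka] add [zsg,oya] -> 11 lines: fhn fms skcrr nuq zsg oya acpql yfe zare zpxu xejy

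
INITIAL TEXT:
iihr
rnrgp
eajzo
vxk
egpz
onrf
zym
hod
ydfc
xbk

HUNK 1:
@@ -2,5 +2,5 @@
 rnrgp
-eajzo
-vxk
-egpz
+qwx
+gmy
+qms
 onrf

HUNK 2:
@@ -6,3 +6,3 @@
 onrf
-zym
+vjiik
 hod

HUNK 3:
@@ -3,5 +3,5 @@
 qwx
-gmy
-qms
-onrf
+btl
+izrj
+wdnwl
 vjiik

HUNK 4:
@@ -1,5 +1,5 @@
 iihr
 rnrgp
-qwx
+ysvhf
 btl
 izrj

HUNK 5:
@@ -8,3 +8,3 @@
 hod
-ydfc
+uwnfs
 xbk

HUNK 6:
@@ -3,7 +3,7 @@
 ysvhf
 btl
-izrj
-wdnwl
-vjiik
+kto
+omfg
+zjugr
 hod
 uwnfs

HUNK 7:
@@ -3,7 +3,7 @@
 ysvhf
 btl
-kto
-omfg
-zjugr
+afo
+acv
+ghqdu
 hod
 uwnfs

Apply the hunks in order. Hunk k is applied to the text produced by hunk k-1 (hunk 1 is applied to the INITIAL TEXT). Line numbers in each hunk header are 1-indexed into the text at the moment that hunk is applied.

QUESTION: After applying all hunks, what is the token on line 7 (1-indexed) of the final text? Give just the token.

Hunk 1: at line 2 remove [eajzo,vxk,egpz] add [qwx,gmy,qms] -> 10 lines: iihr rnrgp qwx gmy qms onrf zym hod ydfc xbk
Hunk 2: at line 6 remove [zym] add [vjiik] -> 10 lines: iihr rnrgp qwx gmy qms onrf vjiik hod ydfc xbk
Hunk 3: at line 3 remove [gmy,qms,onrf] add [btl,izrj,wdnwl] -> 10 lines: iihr rnrgp qwx btl izrj wdnwl vjiik hod ydfc xbk
Hunk 4: at line 1 remove [qwx] add [ysvhf] -> 10 lines: iihr rnrgp ysvhf btl izrj wdnwl vjiik hod ydfc xbk
Hunk 5: at line 8 remove [ydfc] add [uwnfs] -> 10 lines: iihr rnrgp ysvhf btl izrj wdnwl vjiik hod uwnfs xbk
Hunk 6: at line 3 remove [izrj,wdnwl,vjiik] add [kto,omfg,zjugr] -> 10 lines: iihr rnrgp ysvhf btl kto omfg zjugr hod uwnfs xbk
Hunk 7: at line 3 remove [kto,omfg,zjugr] add [afo,acv,ghqdu] -> 10 lines: iihr rnrgp ysvhf btl afo acv ghqdu hod uwnfs xbk
Final line 7: ghqdu

Answer: ghqdu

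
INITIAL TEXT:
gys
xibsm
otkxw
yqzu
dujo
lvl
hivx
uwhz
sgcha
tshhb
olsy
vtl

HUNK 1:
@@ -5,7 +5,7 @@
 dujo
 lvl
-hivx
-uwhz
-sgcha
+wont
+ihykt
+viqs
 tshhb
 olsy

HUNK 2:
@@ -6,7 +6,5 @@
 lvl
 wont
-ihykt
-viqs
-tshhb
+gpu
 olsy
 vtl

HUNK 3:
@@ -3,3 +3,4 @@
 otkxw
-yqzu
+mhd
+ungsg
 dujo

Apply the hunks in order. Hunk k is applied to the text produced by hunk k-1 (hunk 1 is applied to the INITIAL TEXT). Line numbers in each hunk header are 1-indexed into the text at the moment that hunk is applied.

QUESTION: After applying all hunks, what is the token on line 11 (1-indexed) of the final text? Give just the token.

Hunk 1: at line 5 remove [hivx,uwhz,sgcha] add [wont,ihykt,viqs] -> 12 lines: gys xibsm otkxw yqzu dujo lvl wont ihykt viqs tshhb olsy vtl
Hunk 2: at line 6 remove [ihykt,viqs,tshhb] add [gpu] -> 10 lines: gys xibsm otkxw yqzu dujo lvl wont gpu olsy vtl
Hunk 3: at line 3 remove [yqzu] add [mhd,ungsg] -> 11 lines: gys xibsm otkxw mhd ungsg dujo lvl wont gpu olsy vtl
Final line 11: vtl

Answer: vtl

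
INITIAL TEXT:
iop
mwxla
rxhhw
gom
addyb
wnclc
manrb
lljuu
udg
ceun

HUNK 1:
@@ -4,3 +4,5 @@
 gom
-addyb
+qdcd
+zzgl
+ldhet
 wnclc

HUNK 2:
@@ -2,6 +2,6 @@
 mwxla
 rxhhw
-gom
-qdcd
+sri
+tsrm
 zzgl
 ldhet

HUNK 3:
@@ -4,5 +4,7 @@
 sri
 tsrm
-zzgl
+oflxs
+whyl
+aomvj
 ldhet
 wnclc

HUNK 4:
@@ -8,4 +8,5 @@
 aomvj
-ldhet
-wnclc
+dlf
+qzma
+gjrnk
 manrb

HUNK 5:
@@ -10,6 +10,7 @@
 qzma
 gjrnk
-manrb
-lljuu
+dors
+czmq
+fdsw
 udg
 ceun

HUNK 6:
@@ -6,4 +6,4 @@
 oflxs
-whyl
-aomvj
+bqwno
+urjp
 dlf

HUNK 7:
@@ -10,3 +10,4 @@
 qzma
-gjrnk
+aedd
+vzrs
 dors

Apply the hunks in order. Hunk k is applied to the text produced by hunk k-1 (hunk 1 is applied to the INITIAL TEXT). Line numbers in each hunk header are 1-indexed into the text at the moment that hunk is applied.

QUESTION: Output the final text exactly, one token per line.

Answer: iop
mwxla
rxhhw
sri
tsrm
oflxs
bqwno
urjp
dlf
qzma
aedd
vzrs
dors
czmq
fdsw
udg
ceun

Derivation:
Hunk 1: at line 4 remove [addyb] add [qdcd,zzgl,ldhet] -> 12 lines: iop mwxla rxhhw gom qdcd zzgl ldhet wnclc manrb lljuu udg ceun
Hunk 2: at line 2 remove [gom,qdcd] add [sri,tsrm] -> 12 lines: iop mwxla rxhhw sri tsrm zzgl ldhet wnclc manrb lljuu udg ceun
Hunk 3: at line 4 remove [zzgl] add [oflxs,whyl,aomvj] -> 14 lines: iop mwxla rxhhw sri tsrm oflxs whyl aomvj ldhet wnclc manrb lljuu udg ceun
Hunk 4: at line 8 remove [ldhet,wnclc] add [dlf,qzma,gjrnk] -> 15 lines: iop mwxla rxhhw sri tsrm oflxs whyl aomvj dlf qzma gjrnk manrb lljuu udg ceun
Hunk 5: at line 10 remove [manrb,lljuu] add [dors,czmq,fdsw] -> 16 lines: iop mwxla rxhhw sri tsrm oflxs whyl aomvj dlf qzma gjrnk dors czmq fdsw udg ceun
Hunk 6: at line 6 remove [whyl,aomvj] add [bqwno,urjp] -> 16 lines: iop mwxla rxhhw sri tsrm oflxs bqwno urjp dlf qzma gjrnk dors czmq fdsw udg ceun
Hunk 7: at line 10 remove [gjrnk] add [aedd,vzrs] -> 17 lines: iop mwxla rxhhw sri tsrm oflxs bqwno urjp dlf qzma aedd vzrs dors czmq fdsw udg ceun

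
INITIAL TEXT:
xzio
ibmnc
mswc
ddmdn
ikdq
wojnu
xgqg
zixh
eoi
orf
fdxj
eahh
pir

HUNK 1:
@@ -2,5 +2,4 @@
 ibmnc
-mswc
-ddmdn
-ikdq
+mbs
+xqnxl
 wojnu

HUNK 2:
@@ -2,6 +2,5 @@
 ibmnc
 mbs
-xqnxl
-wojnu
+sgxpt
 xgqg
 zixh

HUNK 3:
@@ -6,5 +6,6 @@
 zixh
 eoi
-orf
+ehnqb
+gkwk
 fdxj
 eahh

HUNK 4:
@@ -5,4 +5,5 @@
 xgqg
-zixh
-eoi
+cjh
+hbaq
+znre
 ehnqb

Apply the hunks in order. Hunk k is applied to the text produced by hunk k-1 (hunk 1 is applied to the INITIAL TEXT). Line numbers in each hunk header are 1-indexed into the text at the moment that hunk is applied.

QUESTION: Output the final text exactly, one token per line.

Answer: xzio
ibmnc
mbs
sgxpt
xgqg
cjh
hbaq
znre
ehnqb
gkwk
fdxj
eahh
pir

Derivation:
Hunk 1: at line 2 remove [mswc,ddmdn,ikdq] add [mbs,xqnxl] -> 12 lines: xzio ibmnc mbs xqnxl wojnu xgqg zixh eoi orf fdxj eahh pir
Hunk 2: at line 2 remove [xqnxl,wojnu] add [sgxpt] -> 11 lines: xzio ibmnc mbs sgxpt xgqg zixh eoi orf fdxj eahh pir
Hunk 3: at line 6 remove [orf] add [ehnqb,gkwk] -> 12 lines: xzio ibmnc mbs sgxpt xgqg zixh eoi ehnqb gkwk fdxj eahh pir
Hunk 4: at line 5 remove [zixh,eoi] add [cjh,hbaq,znre] -> 13 lines: xzio ibmnc mbs sgxpt xgqg cjh hbaq znre ehnqb gkwk fdxj eahh pir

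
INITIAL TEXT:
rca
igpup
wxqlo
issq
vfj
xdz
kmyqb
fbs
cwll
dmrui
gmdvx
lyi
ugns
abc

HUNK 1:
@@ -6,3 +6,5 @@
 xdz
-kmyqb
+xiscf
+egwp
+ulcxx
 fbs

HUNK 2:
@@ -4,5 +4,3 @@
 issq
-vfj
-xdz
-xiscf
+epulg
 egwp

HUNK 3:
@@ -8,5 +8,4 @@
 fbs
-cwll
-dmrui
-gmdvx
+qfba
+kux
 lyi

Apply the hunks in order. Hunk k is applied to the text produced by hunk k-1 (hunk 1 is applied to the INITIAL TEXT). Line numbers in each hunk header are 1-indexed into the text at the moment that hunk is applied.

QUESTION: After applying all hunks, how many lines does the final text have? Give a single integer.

Hunk 1: at line 6 remove [kmyqb] add [xiscf,egwp,ulcxx] -> 16 lines: rca igpup wxqlo issq vfj xdz xiscf egwp ulcxx fbs cwll dmrui gmdvx lyi ugns abc
Hunk 2: at line 4 remove [vfj,xdz,xiscf] add [epulg] -> 14 lines: rca igpup wxqlo issq epulg egwp ulcxx fbs cwll dmrui gmdvx lyi ugns abc
Hunk 3: at line 8 remove [cwll,dmrui,gmdvx] add [qfba,kux] -> 13 lines: rca igpup wxqlo issq epulg egwp ulcxx fbs qfba kux lyi ugns abc
Final line count: 13

Answer: 13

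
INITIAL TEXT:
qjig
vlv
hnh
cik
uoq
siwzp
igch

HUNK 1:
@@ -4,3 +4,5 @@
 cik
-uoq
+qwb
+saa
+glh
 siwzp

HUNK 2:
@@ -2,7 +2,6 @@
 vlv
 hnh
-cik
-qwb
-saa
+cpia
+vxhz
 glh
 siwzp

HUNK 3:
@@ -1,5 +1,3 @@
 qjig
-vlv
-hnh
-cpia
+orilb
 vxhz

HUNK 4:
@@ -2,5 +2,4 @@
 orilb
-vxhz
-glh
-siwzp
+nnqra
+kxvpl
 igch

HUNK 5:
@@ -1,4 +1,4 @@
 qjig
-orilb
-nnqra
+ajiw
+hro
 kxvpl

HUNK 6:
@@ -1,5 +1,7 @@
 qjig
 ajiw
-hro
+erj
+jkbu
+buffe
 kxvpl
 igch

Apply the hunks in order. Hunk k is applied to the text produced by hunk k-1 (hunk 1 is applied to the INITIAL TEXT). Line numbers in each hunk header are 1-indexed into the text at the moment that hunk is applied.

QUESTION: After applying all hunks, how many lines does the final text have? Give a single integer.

Hunk 1: at line 4 remove [uoq] add [qwb,saa,glh] -> 9 lines: qjig vlv hnh cik qwb saa glh siwzp igch
Hunk 2: at line 2 remove [cik,qwb,saa] add [cpia,vxhz] -> 8 lines: qjig vlv hnh cpia vxhz glh siwzp igch
Hunk 3: at line 1 remove [vlv,hnh,cpia] add [orilb] -> 6 lines: qjig orilb vxhz glh siwzp igch
Hunk 4: at line 2 remove [vxhz,glh,siwzp] add [nnqra,kxvpl] -> 5 lines: qjig orilb nnqra kxvpl igch
Hunk 5: at line 1 remove [orilb,nnqra] add [ajiw,hro] -> 5 lines: qjig ajiw hro kxvpl igch
Hunk 6: at line 1 remove [hro] add [erj,jkbu,buffe] -> 7 lines: qjig ajiw erj jkbu buffe kxvpl igch
Final line count: 7

Answer: 7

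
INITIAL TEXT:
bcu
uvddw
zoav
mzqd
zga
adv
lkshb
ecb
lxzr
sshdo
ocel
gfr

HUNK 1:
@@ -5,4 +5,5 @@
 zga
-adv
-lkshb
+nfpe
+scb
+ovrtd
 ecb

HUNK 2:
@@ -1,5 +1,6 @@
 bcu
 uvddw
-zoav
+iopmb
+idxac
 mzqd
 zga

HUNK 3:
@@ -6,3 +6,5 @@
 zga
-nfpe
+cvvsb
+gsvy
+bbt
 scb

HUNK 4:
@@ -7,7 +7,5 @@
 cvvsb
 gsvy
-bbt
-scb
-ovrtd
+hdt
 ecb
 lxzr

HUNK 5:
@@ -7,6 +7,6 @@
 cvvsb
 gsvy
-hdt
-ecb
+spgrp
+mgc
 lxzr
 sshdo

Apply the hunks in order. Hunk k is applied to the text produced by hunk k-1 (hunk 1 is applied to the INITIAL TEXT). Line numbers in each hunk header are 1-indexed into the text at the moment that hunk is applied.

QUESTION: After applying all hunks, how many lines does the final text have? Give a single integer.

Hunk 1: at line 5 remove [adv,lkshb] add [nfpe,scb,ovrtd] -> 13 lines: bcu uvddw zoav mzqd zga nfpe scb ovrtd ecb lxzr sshdo ocel gfr
Hunk 2: at line 1 remove [zoav] add [iopmb,idxac] -> 14 lines: bcu uvddw iopmb idxac mzqd zga nfpe scb ovrtd ecb lxzr sshdo ocel gfr
Hunk 3: at line 6 remove [nfpe] add [cvvsb,gsvy,bbt] -> 16 lines: bcu uvddw iopmb idxac mzqd zga cvvsb gsvy bbt scb ovrtd ecb lxzr sshdo ocel gfr
Hunk 4: at line 7 remove [bbt,scb,ovrtd] add [hdt] -> 14 lines: bcu uvddw iopmb idxac mzqd zga cvvsb gsvy hdt ecb lxzr sshdo ocel gfr
Hunk 5: at line 7 remove [hdt,ecb] add [spgrp,mgc] -> 14 lines: bcu uvddw iopmb idxac mzqd zga cvvsb gsvy spgrp mgc lxzr sshdo ocel gfr
Final line count: 14

Answer: 14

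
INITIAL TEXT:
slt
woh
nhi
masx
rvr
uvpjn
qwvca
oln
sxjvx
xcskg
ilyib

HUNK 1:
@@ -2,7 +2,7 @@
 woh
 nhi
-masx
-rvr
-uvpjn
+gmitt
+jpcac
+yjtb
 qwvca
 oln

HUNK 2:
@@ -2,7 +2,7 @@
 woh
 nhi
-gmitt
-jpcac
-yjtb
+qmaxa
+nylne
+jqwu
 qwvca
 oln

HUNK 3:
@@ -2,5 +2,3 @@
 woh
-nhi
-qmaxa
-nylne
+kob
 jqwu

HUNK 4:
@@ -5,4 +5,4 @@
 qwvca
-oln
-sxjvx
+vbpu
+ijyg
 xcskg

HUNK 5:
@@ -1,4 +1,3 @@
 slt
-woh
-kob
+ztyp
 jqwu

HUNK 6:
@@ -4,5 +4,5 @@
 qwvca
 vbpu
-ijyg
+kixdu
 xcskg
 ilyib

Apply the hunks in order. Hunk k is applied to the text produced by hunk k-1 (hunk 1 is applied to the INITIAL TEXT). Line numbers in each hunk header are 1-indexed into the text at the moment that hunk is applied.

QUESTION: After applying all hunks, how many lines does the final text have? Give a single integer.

Hunk 1: at line 2 remove [masx,rvr,uvpjn] add [gmitt,jpcac,yjtb] -> 11 lines: slt woh nhi gmitt jpcac yjtb qwvca oln sxjvx xcskg ilyib
Hunk 2: at line 2 remove [gmitt,jpcac,yjtb] add [qmaxa,nylne,jqwu] -> 11 lines: slt woh nhi qmaxa nylne jqwu qwvca oln sxjvx xcskg ilyib
Hunk 3: at line 2 remove [nhi,qmaxa,nylne] add [kob] -> 9 lines: slt woh kob jqwu qwvca oln sxjvx xcskg ilyib
Hunk 4: at line 5 remove [oln,sxjvx] add [vbpu,ijyg] -> 9 lines: slt woh kob jqwu qwvca vbpu ijyg xcskg ilyib
Hunk 5: at line 1 remove [woh,kob] add [ztyp] -> 8 lines: slt ztyp jqwu qwvca vbpu ijyg xcskg ilyib
Hunk 6: at line 4 remove [ijyg] add [kixdu] -> 8 lines: slt ztyp jqwu qwvca vbpu kixdu xcskg ilyib
Final line count: 8

Answer: 8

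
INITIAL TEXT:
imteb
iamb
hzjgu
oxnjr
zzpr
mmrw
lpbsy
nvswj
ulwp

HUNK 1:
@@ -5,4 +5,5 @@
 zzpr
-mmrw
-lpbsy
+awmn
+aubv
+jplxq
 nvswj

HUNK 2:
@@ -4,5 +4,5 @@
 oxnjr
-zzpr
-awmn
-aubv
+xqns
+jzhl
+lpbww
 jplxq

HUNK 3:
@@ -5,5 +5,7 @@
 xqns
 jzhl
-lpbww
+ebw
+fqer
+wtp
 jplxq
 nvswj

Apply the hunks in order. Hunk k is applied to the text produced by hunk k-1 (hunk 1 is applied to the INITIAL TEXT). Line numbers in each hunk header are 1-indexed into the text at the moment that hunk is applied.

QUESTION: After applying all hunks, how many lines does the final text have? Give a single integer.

Hunk 1: at line 5 remove [mmrw,lpbsy] add [awmn,aubv,jplxq] -> 10 lines: imteb iamb hzjgu oxnjr zzpr awmn aubv jplxq nvswj ulwp
Hunk 2: at line 4 remove [zzpr,awmn,aubv] add [xqns,jzhl,lpbww] -> 10 lines: imteb iamb hzjgu oxnjr xqns jzhl lpbww jplxq nvswj ulwp
Hunk 3: at line 5 remove [lpbww] add [ebw,fqer,wtp] -> 12 lines: imteb iamb hzjgu oxnjr xqns jzhl ebw fqer wtp jplxq nvswj ulwp
Final line count: 12

Answer: 12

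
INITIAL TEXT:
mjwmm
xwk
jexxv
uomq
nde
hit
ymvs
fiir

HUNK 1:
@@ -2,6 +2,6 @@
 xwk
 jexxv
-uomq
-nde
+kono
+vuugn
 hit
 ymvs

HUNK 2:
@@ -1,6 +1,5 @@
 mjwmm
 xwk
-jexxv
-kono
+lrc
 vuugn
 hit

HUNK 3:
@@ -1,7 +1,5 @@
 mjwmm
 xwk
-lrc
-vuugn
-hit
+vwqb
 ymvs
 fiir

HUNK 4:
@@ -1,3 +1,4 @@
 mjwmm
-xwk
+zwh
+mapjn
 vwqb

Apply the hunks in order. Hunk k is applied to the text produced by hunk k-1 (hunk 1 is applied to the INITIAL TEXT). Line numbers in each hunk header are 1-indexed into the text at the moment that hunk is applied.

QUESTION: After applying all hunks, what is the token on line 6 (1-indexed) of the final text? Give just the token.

Hunk 1: at line 2 remove [uomq,nde] add [kono,vuugn] -> 8 lines: mjwmm xwk jexxv kono vuugn hit ymvs fiir
Hunk 2: at line 1 remove [jexxv,kono] add [lrc] -> 7 lines: mjwmm xwk lrc vuugn hit ymvs fiir
Hunk 3: at line 1 remove [lrc,vuugn,hit] add [vwqb] -> 5 lines: mjwmm xwk vwqb ymvs fiir
Hunk 4: at line 1 remove [xwk] add [zwh,mapjn] -> 6 lines: mjwmm zwh mapjn vwqb ymvs fiir
Final line 6: fiir

Answer: fiir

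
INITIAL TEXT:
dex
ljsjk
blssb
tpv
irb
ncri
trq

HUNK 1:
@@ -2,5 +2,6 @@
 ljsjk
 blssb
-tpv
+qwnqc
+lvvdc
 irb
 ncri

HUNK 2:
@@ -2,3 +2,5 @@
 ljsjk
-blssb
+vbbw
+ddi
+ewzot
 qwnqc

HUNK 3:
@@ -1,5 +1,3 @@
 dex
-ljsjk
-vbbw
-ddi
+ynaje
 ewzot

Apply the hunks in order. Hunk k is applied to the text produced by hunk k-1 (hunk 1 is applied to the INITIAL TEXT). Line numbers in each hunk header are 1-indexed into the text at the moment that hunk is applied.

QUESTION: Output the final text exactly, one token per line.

Answer: dex
ynaje
ewzot
qwnqc
lvvdc
irb
ncri
trq

Derivation:
Hunk 1: at line 2 remove [tpv] add [qwnqc,lvvdc] -> 8 lines: dex ljsjk blssb qwnqc lvvdc irb ncri trq
Hunk 2: at line 2 remove [blssb] add [vbbw,ddi,ewzot] -> 10 lines: dex ljsjk vbbw ddi ewzot qwnqc lvvdc irb ncri trq
Hunk 3: at line 1 remove [ljsjk,vbbw,ddi] add [ynaje] -> 8 lines: dex ynaje ewzot qwnqc lvvdc irb ncri trq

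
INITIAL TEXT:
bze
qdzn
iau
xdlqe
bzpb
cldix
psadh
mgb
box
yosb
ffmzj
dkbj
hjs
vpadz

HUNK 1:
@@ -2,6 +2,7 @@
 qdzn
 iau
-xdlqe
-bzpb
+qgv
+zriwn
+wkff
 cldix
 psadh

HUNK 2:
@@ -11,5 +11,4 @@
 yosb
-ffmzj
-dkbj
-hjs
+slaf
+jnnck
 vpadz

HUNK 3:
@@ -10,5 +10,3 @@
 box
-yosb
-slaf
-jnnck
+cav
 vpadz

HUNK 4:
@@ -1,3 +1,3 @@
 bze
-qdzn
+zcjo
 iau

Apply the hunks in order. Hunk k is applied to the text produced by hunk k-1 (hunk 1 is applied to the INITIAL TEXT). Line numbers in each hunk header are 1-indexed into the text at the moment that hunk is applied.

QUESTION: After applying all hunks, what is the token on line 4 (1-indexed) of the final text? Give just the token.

Hunk 1: at line 2 remove [xdlqe,bzpb] add [qgv,zriwn,wkff] -> 15 lines: bze qdzn iau qgv zriwn wkff cldix psadh mgb box yosb ffmzj dkbj hjs vpadz
Hunk 2: at line 11 remove [ffmzj,dkbj,hjs] add [slaf,jnnck] -> 14 lines: bze qdzn iau qgv zriwn wkff cldix psadh mgb box yosb slaf jnnck vpadz
Hunk 3: at line 10 remove [yosb,slaf,jnnck] add [cav] -> 12 lines: bze qdzn iau qgv zriwn wkff cldix psadh mgb box cav vpadz
Hunk 4: at line 1 remove [qdzn] add [zcjo] -> 12 lines: bze zcjo iau qgv zriwn wkff cldix psadh mgb box cav vpadz
Final line 4: qgv

Answer: qgv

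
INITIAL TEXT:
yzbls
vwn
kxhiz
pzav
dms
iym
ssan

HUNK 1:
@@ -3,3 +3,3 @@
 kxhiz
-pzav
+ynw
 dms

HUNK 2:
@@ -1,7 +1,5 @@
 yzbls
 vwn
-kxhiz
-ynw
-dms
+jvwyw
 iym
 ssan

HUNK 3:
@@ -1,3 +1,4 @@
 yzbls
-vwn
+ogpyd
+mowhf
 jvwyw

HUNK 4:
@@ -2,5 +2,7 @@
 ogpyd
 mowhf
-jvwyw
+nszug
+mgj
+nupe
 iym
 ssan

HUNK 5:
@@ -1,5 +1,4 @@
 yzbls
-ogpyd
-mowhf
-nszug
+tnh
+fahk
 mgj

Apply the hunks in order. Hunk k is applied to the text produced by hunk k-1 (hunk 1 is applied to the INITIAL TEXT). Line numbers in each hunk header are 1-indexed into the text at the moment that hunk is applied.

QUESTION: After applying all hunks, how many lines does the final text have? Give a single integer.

Hunk 1: at line 3 remove [pzav] add [ynw] -> 7 lines: yzbls vwn kxhiz ynw dms iym ssan
Hunk 2: at line 1 remove [kxhiz,ynw,dms] add [jvwyw] -> 5 lines: yzbls vwn jvwyw iym ssan
Hunk 3: at line 1 remove [vwn] add [ogpyd,mowhf] -> 6 lines: yzbls ogpyd mowhf jvwyw iym ssan
Hunk 4: at line 2 remove [jvwyw] add [nszug,mgj,nupe] -> 8 lines: yzbls ogpyd mowhf nszug mgj nupe iym ssan
Hunk 5: at line 1 remove [ogpyd,mowhf,nszug] add [tnh,fahk] -> 7 lines: yzbls tnh fahk mgj nupe iym ssan
Final line count: 7

Answer: 7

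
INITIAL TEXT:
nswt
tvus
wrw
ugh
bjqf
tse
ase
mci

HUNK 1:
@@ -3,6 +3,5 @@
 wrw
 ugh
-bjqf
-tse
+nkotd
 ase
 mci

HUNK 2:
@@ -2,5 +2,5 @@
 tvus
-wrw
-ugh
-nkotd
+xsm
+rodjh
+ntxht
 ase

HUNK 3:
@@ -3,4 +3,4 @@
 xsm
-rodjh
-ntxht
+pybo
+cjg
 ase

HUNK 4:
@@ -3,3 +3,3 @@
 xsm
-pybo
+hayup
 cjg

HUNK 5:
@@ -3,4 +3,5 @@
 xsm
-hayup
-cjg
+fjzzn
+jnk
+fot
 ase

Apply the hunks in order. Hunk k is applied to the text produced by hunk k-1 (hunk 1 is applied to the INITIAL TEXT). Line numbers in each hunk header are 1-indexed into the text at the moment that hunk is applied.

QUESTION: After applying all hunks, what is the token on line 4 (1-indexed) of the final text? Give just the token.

Hunk 1: at line 3 remove [bjqf,tse] add [nkotd] -> 7 lines: nswt tvus wrw ugh nkotd ase mci
Hunk 2: at line 2 remove [wrw,ugh,nkotd] add [xsm,rodjh,ntxht] -> 7 lines: nswt tvus xsm rodjh ntxht ase mci
Hunk 3: at line 3 remove [rodjh,ntxht] add [pybo,cjg] -> 7 lines: nswt tvus xsm pybo cjg ase mci
Hunk 4: at line 3 remove [pybo] add [hayup] -> 7 lines: nswt tvus xsm hayup cjg ase mci
Hunk 5: at line 3 remove [hayup,cjg] add [fjzzn,jnk,fot] -> 8 lines: nswt tvus xsm fjzzn jnk fot ase mci
Final line 4: fjzzn

Answer: fjzzn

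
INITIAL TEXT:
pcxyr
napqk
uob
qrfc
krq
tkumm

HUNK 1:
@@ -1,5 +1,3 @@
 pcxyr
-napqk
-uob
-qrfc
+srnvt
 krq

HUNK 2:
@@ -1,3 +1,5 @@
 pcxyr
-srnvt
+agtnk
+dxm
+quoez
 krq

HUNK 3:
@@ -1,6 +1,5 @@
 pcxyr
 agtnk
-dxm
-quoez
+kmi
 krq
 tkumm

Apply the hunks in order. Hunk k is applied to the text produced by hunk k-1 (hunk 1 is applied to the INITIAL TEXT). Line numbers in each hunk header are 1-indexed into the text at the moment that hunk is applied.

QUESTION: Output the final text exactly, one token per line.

Hunk 1: at line 1 remove [napqk,uob,qrfc] add [srnvt] -> 4 lines: pcxyr srnvt krq tkumm
Hunk 2: at line 1 remove [srnvt] add [agtnk,dxm,quoez] -> 6 lines: pcxyr agtnk dxm quoez krq tkumm
Hunk 3: at line 1 remove [dxm,quoez] add [kmi] -> 5 lines: pcxyr agtnk kmi krq tkumm

Answer: pcxyr
agtnk
kmi
krq
tkumm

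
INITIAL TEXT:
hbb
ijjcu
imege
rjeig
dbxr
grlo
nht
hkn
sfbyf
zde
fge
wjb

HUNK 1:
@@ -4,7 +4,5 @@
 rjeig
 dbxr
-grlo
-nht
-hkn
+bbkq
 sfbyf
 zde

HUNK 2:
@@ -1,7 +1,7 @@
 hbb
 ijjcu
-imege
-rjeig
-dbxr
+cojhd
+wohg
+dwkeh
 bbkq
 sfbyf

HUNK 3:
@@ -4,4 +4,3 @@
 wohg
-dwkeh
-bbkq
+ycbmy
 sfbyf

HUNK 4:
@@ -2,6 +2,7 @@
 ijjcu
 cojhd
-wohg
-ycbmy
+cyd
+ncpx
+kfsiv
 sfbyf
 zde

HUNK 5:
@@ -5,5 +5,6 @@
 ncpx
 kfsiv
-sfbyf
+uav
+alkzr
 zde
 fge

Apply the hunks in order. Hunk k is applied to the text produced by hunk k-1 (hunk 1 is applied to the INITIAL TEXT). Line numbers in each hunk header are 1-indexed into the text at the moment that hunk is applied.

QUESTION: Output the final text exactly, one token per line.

Answer: hbb
ijjcu
cojhd
cyd
ncpx
kfsiv
uav
alkzr
zde
fge
wjb

Derivation:
Hunk 1: at line 4 remove [grlo,nht,hkn] add [bbkq] -> 10 lines: hbb ijjcu imege rjeig dbxr bbkq sfbyf zde fge wjb
Hunk 2: at line 1 remove [imege,rjeig,dbxr] add [cojhd,wohg,dwkeh] -> 10 lines: hbb ijjcu cojhd wohg dwkeh bbkq sfbyf zde fge wjb
Hunk 3: at line 4 remove [dwkeh,bbkq] add [ycbmy] -> 9 lines: hbb ijjcu cojhd wohg ycbmy sfbyf zde fge wjb
Hunk 4: at line 2 remove [wohg,ycbmy] add [cyd,ncpx,kfsiv] -> 10 lines: hbb ijjcu cojhd cyd ncpx kfsiv sfbyf zde fge wjb
Hunk 5: at line 5 remove [sfbyf] add [uav,alkzr] -> 11 lines: hbb ijjcu cojhd cyd ncpx kfsiv uav alkzr zde fge wjb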